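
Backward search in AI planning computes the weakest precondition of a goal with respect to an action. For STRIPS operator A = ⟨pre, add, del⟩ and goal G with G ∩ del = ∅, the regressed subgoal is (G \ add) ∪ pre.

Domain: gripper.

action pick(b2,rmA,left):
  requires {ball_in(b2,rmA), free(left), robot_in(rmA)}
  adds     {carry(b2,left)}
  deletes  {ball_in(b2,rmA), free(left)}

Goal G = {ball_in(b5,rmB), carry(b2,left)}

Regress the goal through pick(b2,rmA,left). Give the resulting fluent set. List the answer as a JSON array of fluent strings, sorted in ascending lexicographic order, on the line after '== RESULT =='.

Compute (G \ add) ∪ pre:
  G ∩ del = {}  (empty — regression defined)
  G \ add = {ball_in(b5,rmB), carry(b2,left)} \ {carry(b2,left)} = {ball_in(b5,rmB)}
  ∪ pre   = {ball_in(b5,rmB)} ∪ {ball_in(b2,rmA), free(left), robot_in(rmA)}
          = {ball_in(b2,rmA), ball_in(b5,rmB), free(left), robot_in(rmA)}

== RESULT ==
["ball_in(b2,rmA)", "ball_in(b5,rmB)", "free(left)", "robot_in(rmA)"]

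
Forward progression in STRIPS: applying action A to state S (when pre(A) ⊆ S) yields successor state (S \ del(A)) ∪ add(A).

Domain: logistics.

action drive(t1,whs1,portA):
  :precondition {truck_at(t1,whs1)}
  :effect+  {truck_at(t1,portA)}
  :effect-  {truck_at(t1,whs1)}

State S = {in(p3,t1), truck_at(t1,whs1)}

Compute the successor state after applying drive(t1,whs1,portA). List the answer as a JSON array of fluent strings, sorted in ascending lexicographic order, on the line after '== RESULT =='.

Progress:
  pre ⊆ S: {truck_at(t1,whs1)} ⊆ S  — applicable
  S \ del = {in(p3,t1)}
  ∪ add   = {in(p3,t1), truck_at(t1,portA)}

== RESULT ==
["in(p3,t1)", "truck_at(t1,portA)"]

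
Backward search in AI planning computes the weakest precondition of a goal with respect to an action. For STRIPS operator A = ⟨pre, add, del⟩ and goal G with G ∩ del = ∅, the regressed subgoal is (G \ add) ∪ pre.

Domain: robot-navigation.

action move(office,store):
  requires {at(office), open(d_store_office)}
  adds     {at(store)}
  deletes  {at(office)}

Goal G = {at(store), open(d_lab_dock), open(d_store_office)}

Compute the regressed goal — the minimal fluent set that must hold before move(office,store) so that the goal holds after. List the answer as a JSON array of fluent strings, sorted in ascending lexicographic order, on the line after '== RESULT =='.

Compute (G \ add) ∪ pre:
  G ∩ del = {}  (empty — regression defined)
  G \ add = {at(store), open(d_lab_dock), open(d_store_office)} \ {at(store)} = {open(d_lab_dock), open(d_store_office)}
  ∪ pre   = {open(d_lab_dock), open(d_store_office)} ∪ {at(office), open(d_store_office)}
          = {at(office), open(d_lab_dock), open(d_store_office)}

== RESULT ==
["at(office)", "open(d_lab_dock)", "open(d_store_office)"]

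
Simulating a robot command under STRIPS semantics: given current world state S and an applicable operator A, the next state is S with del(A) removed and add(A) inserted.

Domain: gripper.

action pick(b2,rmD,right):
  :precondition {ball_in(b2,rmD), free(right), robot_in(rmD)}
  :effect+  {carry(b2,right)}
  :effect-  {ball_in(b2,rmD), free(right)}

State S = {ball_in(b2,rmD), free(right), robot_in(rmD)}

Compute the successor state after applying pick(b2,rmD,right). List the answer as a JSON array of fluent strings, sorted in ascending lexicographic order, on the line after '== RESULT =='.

Compute (S \ del) ∪ add:
  pre ⊆ S: {ball_in(b2,rmD), free(right), robot_in(rmD)} ⊆ S  — applicable
  S \ del = {robot_in(rmD)}
  ∪ add   = {carry(b2,right), robot_in(rmD)}

== RESULT ==
["carry(b2,right)", "robot_in(rmD)"]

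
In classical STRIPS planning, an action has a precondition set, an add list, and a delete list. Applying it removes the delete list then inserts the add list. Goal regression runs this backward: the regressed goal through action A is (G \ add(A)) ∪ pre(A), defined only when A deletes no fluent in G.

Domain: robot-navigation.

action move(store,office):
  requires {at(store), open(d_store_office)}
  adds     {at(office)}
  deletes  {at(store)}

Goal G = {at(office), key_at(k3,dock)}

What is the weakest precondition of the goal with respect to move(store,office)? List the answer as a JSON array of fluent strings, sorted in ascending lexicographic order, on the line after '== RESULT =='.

Compute (G \ add) ∪ pre:
  G ∩ del = {}  (empty — regression defined)
  G \ add = {at(office), key_at(k3,dock)} \ {at(office)} = {key_at(k3,dock)}
  ∪ pre   = {key_at(k3,dock)} ∪ {at(store), open(d_store_office)}
          = {at(store), key_at(k3,dock), open(d_store_office)}

== RESULT ==
["at(store)", "key_at(k3,dock)", "open(d_store_office)"]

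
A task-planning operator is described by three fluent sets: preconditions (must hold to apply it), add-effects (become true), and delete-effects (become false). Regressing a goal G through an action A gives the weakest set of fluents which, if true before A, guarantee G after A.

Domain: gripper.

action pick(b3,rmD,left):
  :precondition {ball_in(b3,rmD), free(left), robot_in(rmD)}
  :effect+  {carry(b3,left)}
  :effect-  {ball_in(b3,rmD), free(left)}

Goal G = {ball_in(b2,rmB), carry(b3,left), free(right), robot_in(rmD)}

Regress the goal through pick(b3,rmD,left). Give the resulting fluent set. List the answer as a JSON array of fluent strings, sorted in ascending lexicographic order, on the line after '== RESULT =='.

Regress:
  G ∩ del = {}  (empty — regression defined)
  G \ add = {ball_in(b2,rmB), carry(b3,left), free(right), robot_in(rmD)} \ {carry(b3,left)} = {ball_in(b2,rmB), free(right), robot_in(rmD)}
  ∪ pre   = {ball_in(b2,rmB), free(right), robot_in(rmD)} ∪ {ball_in(b3,rmD), free(left), robot_in(rmD)}
          = {ball_in(b2,rmB), ball_in(b3,rmD), free(left), free(right), robot_in(rmD)}

== RESULT ==
["ball_in(b2,rmB)", "ball_in(b3,rmD)", "free(left)", "free(right)", "robot_in(rmD)"]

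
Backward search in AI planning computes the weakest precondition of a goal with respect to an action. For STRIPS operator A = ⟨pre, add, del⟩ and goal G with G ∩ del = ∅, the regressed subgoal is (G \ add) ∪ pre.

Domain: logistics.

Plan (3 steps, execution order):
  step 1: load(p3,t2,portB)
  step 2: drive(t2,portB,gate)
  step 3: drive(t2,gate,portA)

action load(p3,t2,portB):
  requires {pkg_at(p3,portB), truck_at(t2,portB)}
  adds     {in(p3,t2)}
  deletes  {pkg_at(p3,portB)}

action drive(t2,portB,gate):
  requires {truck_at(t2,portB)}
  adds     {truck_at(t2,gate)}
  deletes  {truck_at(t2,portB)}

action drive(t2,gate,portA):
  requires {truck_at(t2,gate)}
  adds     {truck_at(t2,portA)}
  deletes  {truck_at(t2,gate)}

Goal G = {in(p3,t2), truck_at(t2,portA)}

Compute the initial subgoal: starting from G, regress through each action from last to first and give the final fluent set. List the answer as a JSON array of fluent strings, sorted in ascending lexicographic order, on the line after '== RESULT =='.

Work backward from the goal:
  through step 3 (drive(t2,gate,portA)): drop {truck_at(t2,portA)}, keep {in(p3,t2)}, require {truck_at(t2,gate)}
    → {in(p3,t2), truck_at(t2,gate)}
  through step 2 (drive(t2,portB,gate)): drop {truck_at(t2,gate)}, keep {in(p3,t2)}, require {truck_at(t2,portB)}
    → {in(p3,t2), truck_at(t2,portB)}
  through step 1 (load(p3,t2,portB)): drop {in(p3,t2)}, keep {truck_at(t2,portB)}, require {pkg_at(p3,portB), truck_at(t2,portB)}
    → {pkg_at(p3,portB), truck_at(t2,portB)}

== RESULT ==
["pkg_at(p3,portB)", "truck_at(t2,portB)"]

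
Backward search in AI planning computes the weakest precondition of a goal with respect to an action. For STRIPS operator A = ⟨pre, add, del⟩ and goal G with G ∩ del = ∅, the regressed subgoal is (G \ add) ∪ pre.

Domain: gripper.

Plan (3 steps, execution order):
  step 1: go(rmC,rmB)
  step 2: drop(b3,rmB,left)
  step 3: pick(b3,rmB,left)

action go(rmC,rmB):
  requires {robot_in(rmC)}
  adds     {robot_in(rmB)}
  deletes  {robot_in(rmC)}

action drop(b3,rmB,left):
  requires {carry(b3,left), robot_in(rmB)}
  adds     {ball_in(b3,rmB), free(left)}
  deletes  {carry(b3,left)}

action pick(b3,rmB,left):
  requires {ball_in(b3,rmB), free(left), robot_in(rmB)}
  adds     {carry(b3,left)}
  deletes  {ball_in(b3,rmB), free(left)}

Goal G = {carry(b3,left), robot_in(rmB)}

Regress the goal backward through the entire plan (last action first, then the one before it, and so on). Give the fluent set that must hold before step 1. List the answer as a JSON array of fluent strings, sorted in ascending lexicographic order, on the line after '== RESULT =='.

Regress step by step:
  through step 3 (pick(b3,rmB,left)): drop {carry(b3,left)}, keep {robot_in(rmB)}, require {ball_in(b3,rmB), free(left), robot_in(rmB)}
    → {ball_in(b3,rmB), free(left), robot_in(rmB)}
  through step 2 (drop(b3,rmB,left)): drop {ball_in(b3,rmB), free(left)}, keep {robot_in(rmB)}, require {carry(b3,left), robot_in(rmB)}
    → {carry(b3,left), robot_in(rmB)}
  through step 1 (go(rmC,rmB)): drop {robot_in(rmB)}, keep {carry(b3,left)}, require {robot_in(rmC)}
    → {carry(b3,left), robot_in(rmC)}

== RESULT ==
["carry(b3,left)", "robot_in(rmC)"]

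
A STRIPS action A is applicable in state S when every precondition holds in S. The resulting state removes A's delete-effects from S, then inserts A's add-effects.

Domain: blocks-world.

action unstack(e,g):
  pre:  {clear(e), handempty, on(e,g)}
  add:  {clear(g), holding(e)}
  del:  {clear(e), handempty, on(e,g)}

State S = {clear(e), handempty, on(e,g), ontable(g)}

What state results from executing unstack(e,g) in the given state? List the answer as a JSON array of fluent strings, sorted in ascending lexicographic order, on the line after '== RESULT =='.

Compute (S \ del) ∪ add:
  pre ⊆ S: {clear(e), handempty, on(e,g)} ⊆ S  — applicable
  S \ del = {ontable(g)}
  ∪ add   = {clear(g), holding(e), ontable(g)}

== RESULT ==
["clear(g)", "holding(e)", "ontable(g)"]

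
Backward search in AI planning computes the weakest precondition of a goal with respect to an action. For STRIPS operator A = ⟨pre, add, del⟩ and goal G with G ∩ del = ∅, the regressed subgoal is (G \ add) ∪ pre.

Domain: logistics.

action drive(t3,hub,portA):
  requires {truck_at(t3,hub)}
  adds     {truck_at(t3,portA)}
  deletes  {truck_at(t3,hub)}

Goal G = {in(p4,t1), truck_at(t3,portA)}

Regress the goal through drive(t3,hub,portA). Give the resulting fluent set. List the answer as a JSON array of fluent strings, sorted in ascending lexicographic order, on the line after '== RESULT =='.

Compute (G \ add) ∪ pre:
  G ∩ del = {}  (empty — regression defined)
  G \ add = {in(p4,t1), truck_at(t3,portA)} \ {truck_at(t3,portA)} = {in(p4,t1)}
  ∪ pre   = {in(p4,t1)} ∪ {truck_at(t3,hub)}
          = {in(p4,t1), truck_at(t3,hub)}

== RESULT ==
["in(p4,t1)", "truck_at(t3,hub)"]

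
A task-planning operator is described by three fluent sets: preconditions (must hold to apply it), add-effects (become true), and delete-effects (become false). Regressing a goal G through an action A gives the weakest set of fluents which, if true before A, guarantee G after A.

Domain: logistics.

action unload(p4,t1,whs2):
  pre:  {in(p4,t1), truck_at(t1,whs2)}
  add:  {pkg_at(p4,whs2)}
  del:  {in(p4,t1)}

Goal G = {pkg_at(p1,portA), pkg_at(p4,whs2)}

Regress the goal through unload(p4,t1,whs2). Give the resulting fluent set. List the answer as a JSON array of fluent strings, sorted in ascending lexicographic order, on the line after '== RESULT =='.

Regress:
  G ∩ del = {}  (empty — regression defined)
  G \ add = {pkg_at(p1,portA), pkg_at(p4,whs2)} \ {pkg_at(p4,whs2)} = {pkg_at(p1,portA)}
  ∪ pre   = {pkg_at(p1,portA)} ∪ {in(p4,t1), truck_at(t1,whs2)}
          = {in(p4,t1), pkg_at(p1,portA), truck_at(t1,whs2)}

== RESULT ==
["in(p4,t1)", "pkg_at(p1,portA)", "truck_at(t1,whs2)"]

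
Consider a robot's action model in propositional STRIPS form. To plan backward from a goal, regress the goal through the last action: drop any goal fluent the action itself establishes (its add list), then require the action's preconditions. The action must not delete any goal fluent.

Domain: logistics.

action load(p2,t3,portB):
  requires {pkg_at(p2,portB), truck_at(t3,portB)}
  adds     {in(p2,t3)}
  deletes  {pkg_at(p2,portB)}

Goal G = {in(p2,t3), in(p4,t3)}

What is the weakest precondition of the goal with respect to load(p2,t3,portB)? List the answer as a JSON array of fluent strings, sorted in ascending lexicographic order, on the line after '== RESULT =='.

Regress:
  G ∩ del = {}  (empty — regression defined)
  G \ add = {in(p2,t3), in(p4,t3)} \ {in(p2,t3)} = {in(p4,t3)}
  ∪ pre   = {in(p4,t3)} ∪ {pkg_at(p2,portB), truck_at(t3,portB)}
          = {in(p4,t3), pkg_at(p2,portB), truck_at(t3,portB)}

== RESULT ==
["in(p4,t3)", "pkg_at(p2,portB)", "truck_at(t3,portB)"]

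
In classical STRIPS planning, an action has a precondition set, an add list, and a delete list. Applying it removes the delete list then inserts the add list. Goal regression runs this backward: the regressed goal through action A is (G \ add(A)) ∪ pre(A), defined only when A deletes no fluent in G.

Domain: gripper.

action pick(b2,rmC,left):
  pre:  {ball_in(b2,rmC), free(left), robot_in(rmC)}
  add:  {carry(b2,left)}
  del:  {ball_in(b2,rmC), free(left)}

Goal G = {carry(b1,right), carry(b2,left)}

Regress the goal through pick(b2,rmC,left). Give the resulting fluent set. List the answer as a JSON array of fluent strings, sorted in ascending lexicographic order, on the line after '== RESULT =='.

Regress:
  G ∩ del = {}  (empty — regression defined)
  G \ add = {carry(b1,right), carry(b2,left)} \ {carry(b2,left)} = {carry(b1,right)}
  ∪ pre   = {carry(b1,right)} ∪ {ball_in(b2,rmC), free(left), robot_in(rmC)}
          = {ball_in(b2,rmC), carry(b1,right), free(left), robot_in(rmC)}

== RESULT ==
["ball_in(b2,rmC)", "carry(b1,right)", "free(left)", "robot_in(rmC)"]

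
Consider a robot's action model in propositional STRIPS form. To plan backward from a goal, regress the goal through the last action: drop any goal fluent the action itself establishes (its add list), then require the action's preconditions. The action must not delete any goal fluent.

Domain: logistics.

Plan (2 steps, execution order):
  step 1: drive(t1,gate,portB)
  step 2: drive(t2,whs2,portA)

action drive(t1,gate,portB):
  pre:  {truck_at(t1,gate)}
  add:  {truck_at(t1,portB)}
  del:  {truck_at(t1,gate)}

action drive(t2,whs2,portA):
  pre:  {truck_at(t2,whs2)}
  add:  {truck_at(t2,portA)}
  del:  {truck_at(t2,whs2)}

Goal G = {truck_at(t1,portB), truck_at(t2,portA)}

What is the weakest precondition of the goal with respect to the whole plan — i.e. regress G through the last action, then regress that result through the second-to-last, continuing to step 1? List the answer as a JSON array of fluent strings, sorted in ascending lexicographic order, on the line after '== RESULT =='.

Regress step by step:
  through step 2 (drive(t2,whs2,portA)): drop {truck_at(t2,portA)}, keep {truck_at(t1,portB)}, require {truck_at(t2,whs2)}
    → {truck_at(t1,portB), truck_at(t2,whs2)}
  through step 1 (drive(t1,gate,portB)): drop {truck_at(t1,portB)}, keep {truck_at(t2,whs2)}, require {truck_at(t1,gate)}
    → {truck_at(t1,gate), truck_at(t2,whs2)}

== RESULT ==
["truck_at(t1,gate)", "truck_at(t2,whs2)"]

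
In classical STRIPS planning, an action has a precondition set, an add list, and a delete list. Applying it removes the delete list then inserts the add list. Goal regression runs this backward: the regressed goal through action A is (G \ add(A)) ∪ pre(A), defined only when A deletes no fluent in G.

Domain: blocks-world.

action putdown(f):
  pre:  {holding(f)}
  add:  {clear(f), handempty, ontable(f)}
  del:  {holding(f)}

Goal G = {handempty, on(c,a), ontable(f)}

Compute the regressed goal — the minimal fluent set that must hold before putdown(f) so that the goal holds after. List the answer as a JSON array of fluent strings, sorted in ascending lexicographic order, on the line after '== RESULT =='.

Regress:
  G ∩ del = {}  (empty — regression defined)
  G \ add = {handempty, on(c,a), ontable(f)} \ {clear(f), handempty, ontable(f)} = {on(c,a)}
  ∪ pre   = {on(c,a)} ∪ {holding(f)}
          = {holding(f), on(c,a)}

== RESULT ==
["holding(f)", "on(c,a)"]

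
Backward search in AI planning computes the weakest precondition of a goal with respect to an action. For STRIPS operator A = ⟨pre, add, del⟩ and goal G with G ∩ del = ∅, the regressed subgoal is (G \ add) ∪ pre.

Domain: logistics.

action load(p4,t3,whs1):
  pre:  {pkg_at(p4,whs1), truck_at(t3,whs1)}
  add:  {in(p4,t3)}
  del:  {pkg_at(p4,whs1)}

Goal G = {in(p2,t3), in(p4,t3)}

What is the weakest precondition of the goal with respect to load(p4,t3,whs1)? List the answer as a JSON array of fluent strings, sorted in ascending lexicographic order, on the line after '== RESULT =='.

Compute (G \ add) ∪ pre:
  G ∩ del = {}  (empty — regression defined)
  G \ add = {in(p2,t3), in(p4,t3)} \ {in(p4,t3)} = {in(p2,t3)}
  ∪ pre   = {in(p2,t3)} ∪ {pkg_at(p4,whs1), truck_at(t3,whs1)}
          = {in(p2,t3), pkg_at(p4,whs1), truck_at(t3,whs1)}

== RESULT ==
["in(p2,t3)", "pkg_at(p4,whs1)", "truck_at(t3,whs1)"]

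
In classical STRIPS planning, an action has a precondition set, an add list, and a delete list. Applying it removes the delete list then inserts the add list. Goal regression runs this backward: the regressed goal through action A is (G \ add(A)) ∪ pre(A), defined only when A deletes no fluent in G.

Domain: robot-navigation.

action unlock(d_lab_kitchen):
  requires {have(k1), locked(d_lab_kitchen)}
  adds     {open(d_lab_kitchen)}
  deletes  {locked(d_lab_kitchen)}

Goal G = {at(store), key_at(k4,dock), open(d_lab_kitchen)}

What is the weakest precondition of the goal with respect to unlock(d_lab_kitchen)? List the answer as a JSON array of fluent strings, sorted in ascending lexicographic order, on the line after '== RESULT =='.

Regress:
  G ∩ del = {}  (empty — regression defined)
  G \ add = {at(store), key_at(k4,dock), open(d_lab_kitchen)} \ {open(d_lab_kitchen)} = {at(store), key_at(k4,dock)}
  ∪ pre   = {at(store), key_at(k4,dock)} ∪ {have(k1), locked(d_lab_kitchen)}
          = {at(store), have(k1), key_at(k4,dock), locked(d_lab_kitchen)}

== RESULT ==
["at(store)", "have(k1)", "key_at(k4,dock)", "locked(d_lab_kitchen)"]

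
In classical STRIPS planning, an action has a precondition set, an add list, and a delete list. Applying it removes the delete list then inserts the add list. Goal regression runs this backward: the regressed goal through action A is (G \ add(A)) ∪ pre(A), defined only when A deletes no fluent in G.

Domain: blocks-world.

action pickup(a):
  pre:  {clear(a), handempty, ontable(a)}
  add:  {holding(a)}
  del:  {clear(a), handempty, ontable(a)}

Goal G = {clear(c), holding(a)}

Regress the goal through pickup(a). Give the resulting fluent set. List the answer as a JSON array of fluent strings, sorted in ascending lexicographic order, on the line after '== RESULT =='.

Regress:
  G ∩ del = {}  (empty — regression defined)
  G \ add = {clear(c), holding(a)} \ {holding(a)} = {clear(c)}
  ∪ pre   = {clear(c)} ∪ {clear(a), handempty, ontable(a)}
          = {clear(a), clear(c), handempty, ontable(a)}

== RESULT ==
["clear(a)", "clear(c)", "handempty", "ontable(a)"]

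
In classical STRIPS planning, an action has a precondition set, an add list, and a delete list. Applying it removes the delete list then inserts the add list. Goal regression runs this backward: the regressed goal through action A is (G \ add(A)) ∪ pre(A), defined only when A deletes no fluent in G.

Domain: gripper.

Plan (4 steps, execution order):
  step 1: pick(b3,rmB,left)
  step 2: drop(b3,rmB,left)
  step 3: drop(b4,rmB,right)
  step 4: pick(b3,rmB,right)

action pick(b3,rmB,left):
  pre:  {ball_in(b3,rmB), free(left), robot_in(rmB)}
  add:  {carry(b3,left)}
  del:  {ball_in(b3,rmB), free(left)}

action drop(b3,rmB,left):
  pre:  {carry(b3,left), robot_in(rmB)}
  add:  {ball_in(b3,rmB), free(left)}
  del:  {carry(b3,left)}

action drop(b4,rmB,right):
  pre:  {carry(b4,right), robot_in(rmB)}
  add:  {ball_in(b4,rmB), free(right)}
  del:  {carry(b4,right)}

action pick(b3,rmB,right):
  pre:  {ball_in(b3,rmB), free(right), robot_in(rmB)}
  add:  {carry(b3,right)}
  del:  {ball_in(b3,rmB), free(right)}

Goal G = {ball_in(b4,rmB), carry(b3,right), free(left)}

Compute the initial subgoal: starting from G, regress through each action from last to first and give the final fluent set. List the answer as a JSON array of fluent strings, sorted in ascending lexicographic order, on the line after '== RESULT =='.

Work backward from the goal:
  through step 4 (pick(b3,rmB,right)): drop {carry(b3,right)}, keep {ball_in(b4,rmB), free(left)}, require {ball_in(b3,rmB), free(right), robot_in(rmB)}
    → {ball_in(b3,rmB), ball_in(b4,rmB), free(left), free(right), robot_in(rmB)}
  through step 3 (drop(b4,rmB,right)): drop {ball_in(b4,rmB), free(right)}, keep {ball_in(b3,rmB), free(left), robot_in(rmB)}, require {carry(b4,right), robot_in(rmB)}
    → {ball_in(b3,rmB), carry(b4,right), free(left), robot_in(rmB)}
  through step 2 (drop(b3,rmB,left)): drop {ball_in(b3,rmB), free(left)}, keep {carry(b4,right), robot_in(rmB)}, require {carry(b3,left), robot_in(rmB)}
    → {carry(b3,left), carry(b4,right), robot_in(rmB)}
  through step 1 (pick(b3,rmB,left)): drop {carry(b3,left)}, keep {carry(b4,right), robot_in(rmB)}, require {ball_in(b3,rmB), free(left), robot_in(rmB)}
    → {ball_in(b3,rmB), carry(b4,right), free(left), robot_in(rmB)}

== RESULT ==
["ball_in(b3,rmB)", "carry(b4,right)", "free(left)", "robot_in(rmB)"]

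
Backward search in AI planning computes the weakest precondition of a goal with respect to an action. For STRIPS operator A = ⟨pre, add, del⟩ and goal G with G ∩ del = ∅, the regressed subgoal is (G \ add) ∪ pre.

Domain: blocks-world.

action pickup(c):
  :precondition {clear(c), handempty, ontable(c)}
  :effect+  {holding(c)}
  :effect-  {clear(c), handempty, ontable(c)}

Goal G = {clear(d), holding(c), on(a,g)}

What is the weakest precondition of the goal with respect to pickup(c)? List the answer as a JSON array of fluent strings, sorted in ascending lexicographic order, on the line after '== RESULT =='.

Regress:
  G ∩ del = {}  (empty — regression defined)
  G \ add = {clear(d), holding(c), on(a,g)} \ {holding(c)} = {clear(d), on(a,g)}
  ∪ pre   = {clear(d), on(a,g)} ∪ {clear(c), handempty, ontable(c)}
          = {clear(c), clear(d), handempty, on(a,g), ontable(c)}

== RESULT ==
["clear(c)", "clear(d)", "handempty", "on(a,g)", "ontable(c)"]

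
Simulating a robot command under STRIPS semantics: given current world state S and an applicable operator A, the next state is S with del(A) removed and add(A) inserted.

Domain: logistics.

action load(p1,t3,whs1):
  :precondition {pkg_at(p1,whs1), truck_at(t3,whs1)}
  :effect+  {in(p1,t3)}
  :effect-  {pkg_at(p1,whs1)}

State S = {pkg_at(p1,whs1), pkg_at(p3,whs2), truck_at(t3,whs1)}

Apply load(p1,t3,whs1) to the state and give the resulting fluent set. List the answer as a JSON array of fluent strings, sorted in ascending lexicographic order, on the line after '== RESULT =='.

Compute (S \ del) ∪ add:
  pre ⊆ S: {pkg_at(p1,whs1), truck_at(t3,whs1)} ⊆ S  — applicable
  S \ del = {pkg_at(p3,whs2), truck_at(t3,whs1)}
  ∪ add   = {in(p1,t3), pkg_at(p3,whs2), truck_at(t3,whs1)}

== RESULT ==
["in(p1,t3)", "pkg_at(p3,whs2)", "truck_at(t3,whs1)"]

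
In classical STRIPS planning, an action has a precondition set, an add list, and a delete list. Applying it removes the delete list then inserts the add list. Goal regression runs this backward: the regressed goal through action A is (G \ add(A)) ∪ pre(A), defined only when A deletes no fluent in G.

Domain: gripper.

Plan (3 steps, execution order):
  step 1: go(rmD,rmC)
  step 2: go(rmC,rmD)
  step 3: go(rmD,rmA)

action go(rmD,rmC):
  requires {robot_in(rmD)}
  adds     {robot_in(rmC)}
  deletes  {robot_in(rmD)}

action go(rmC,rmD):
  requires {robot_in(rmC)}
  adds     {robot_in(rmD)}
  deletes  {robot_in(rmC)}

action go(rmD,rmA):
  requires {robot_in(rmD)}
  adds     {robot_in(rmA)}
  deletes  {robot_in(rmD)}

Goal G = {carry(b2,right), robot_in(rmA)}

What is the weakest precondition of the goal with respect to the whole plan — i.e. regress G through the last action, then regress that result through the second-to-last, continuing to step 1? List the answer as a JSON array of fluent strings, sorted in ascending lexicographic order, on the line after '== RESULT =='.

Regress step by step:
  through step 3 (go(rmD,rmA)): drop {robot_in(rmA)}, keep {carry(b2,right)}, require {robot_in(rmD)}
    → {carry(b2,right), robot_in(rmD)}
  through step 2 (go(rmC,rmD)): drop {robot_in(rmD)}, keep {carry(b2,right)}, require {robot_in(rmC)}
    → {carry(b2,right), robot_in(rmC)}
  through step 1 (go(rmD,rmC)): drop {robot_in(rmC)}, keep {carry(b2,right)}, require {robot_in(rmD)}
    → {carry(b2,right), robot_in(rmD)}

== RESULT ==
["carry(b2,right)", "robot_in(rmD)"]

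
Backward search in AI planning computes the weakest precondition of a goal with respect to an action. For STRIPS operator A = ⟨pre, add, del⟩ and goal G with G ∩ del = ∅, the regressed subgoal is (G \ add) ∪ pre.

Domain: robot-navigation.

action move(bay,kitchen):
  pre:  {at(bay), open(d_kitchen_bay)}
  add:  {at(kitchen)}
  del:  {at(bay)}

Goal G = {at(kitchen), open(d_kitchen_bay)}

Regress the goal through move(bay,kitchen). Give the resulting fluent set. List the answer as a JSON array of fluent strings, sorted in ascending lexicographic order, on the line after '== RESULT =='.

Compute (G \ add) ∪ pre:
  G ∩ del = {}  (empty — regression defined)
  G \ add = {at(kitchen), open(d_kitchen_bay)} \ {at(kitchen)} = {open(d_kitchen_bay)}
  ∪ pre   = {open(d_kitchen_bay)} ∪ {at(bay), open(d_kitchen_bay)}
          = {at(bay), open(d_kitchen_bay)}

== RESULT ==
["at(bay)", "open(d_kitchen_bay)"]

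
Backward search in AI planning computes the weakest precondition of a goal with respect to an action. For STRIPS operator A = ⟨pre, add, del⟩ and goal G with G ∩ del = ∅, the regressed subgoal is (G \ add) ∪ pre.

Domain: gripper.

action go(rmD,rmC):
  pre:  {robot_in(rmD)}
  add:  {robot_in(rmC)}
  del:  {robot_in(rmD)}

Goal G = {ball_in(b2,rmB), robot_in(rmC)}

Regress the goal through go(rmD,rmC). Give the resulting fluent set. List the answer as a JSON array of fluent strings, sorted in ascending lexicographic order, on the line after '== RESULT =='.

Regress:
  G ∩ del = {}  (empty — regression defined)
  G \ add = {ball_in(b2,rmB), robot_in(rmC)} \ {robot_in(rmC)} = {ball_in(b2,rmB)}
  ∪ pre   = {ball_in(b2,rmB)} ∪ {robot_in(rmD)}
          = {ball_in(b2,rmB), robot_in(rmD)}

== RESULT ==
["ball_in(b2,rmB)", "robot_in(rmD)"]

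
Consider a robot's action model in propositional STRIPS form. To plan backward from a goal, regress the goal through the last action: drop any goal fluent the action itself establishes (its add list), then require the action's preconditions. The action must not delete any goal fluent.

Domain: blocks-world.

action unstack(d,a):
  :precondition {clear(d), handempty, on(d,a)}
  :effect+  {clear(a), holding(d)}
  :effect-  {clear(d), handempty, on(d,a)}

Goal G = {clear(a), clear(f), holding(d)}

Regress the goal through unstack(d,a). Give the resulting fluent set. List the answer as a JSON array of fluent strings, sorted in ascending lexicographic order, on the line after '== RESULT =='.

Regress:
  G ∩ del = {}  (empty — regression defined)
  G \ add = {clear(a), clear(f), holding(d)} \ {clear(a), holding(d)} = {clear(f)}
  ∪ pre   = {clear(f)} ∪ {clear(d), handempty, on(d,a)}
          = {clear(d), clear(f), handempty, on(d,a)}

== RESULT ==
["clear(d)", "clear(f)", "handempty", "on(d,a)"]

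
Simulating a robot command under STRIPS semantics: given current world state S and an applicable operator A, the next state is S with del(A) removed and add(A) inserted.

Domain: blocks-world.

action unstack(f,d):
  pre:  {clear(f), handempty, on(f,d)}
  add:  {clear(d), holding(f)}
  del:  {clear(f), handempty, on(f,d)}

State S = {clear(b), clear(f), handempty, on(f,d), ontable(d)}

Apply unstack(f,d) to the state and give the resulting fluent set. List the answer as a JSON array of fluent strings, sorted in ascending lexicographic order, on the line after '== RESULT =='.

Compute (S \ del) ∪ add:
  pre ⊆ S: {clear(f), handempty, on(f,d)} ⊆ S  — applicable
  S \ del = {clear(b), ontable(d)}
  ∪ add   = {clear(b), clear(d), holding(f), ontable(d)}

== RESULT ==
["clear(b)", "clear(d)", "holding(f)", "ontable(d)"]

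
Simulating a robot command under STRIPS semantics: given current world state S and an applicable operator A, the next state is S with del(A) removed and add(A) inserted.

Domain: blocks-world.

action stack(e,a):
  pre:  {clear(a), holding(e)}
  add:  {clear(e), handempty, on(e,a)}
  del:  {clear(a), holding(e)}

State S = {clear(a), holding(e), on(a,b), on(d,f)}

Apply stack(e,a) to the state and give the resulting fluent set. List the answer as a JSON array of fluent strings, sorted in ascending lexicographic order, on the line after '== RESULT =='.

Compute (S \ del) ∪ add:
  pre ⊆ S: {clear(a), holding(e)} ⊆ S  — applicable
  S \ del = {on(a,b), on(d,f)}
  ∪ add   = {clear(e), handempty, on(a,b), on(d,f), on(e,a)}

== RESULT ==
["clear(e)", "handempty", "on(a,b)", "on(d,f)", "on(e,a)"]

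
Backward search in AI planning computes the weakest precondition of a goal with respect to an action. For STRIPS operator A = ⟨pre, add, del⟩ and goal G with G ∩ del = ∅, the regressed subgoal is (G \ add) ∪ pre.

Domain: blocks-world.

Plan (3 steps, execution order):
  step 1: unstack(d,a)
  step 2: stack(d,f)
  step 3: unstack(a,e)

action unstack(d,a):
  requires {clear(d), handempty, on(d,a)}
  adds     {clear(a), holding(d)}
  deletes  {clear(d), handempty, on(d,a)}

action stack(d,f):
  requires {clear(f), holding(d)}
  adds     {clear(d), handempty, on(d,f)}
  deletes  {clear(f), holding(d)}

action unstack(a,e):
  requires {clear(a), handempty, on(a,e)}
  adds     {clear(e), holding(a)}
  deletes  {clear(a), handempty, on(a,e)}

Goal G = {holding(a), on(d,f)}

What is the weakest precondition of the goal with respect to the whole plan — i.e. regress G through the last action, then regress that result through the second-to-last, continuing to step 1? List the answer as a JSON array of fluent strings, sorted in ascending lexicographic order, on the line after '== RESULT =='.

Regress step by step:
  through step 3 (unstack(a,e)): drop {holding(a)}, keep {on(d,f)}, require {clear(a), handempty, on(a,e)}
    → {clear(a), handempty, on(a,e), on(d,f)}
  through step 2 (stack(d,f)): drop {handempty, on(d,f)}, keep {clear(a), on(a,e)}, require {clear(f), holding(d)}
    → {clear(a), clear(f), holding(d), on(a,e)}
  through step 1 (unstack(d,a)): drop {clear(a), holding(d)}, keep {clear(f), on(a,e)}, require {clear(d), handempty, on(d,a)}
    → {clear(d), clear(f), handempty, on(a,e), on(d,a)}

== RESULT ==
["clear(d)", "clear(f)", "handempty", "on(a,e)", "on(d,a)"]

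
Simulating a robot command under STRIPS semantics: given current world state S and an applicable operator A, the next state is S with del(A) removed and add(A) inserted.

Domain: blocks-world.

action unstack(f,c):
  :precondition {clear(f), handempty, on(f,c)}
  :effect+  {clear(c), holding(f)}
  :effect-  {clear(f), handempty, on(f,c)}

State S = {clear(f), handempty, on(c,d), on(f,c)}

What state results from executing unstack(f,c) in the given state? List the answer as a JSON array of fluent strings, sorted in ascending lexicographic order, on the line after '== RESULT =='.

Progress:
  pre ⊆ S: {clear(f), handempty, on(f,c)} ⊆ S  — applicable
  S \ del = {on(c,d)}
  ∪ add   = {clear(c), holding(f), on(c,d)}

== RESULT ==
["clear(c)", "holding(f)", "on(c,d)"]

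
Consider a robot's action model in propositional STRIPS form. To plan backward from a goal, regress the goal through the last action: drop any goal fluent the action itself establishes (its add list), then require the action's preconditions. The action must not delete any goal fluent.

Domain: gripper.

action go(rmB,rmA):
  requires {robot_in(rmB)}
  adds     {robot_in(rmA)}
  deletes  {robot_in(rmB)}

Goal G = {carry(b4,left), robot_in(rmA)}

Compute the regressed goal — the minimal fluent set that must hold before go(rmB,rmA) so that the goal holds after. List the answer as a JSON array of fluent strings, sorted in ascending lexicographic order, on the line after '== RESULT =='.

Regress:
  G ∩ del = {}  (empty — regression defined)
  G \ add = {carry(b4,left), robot_in(rmA)} \ {robot_in(rmA)} = {carry(b4,left)}
  ∪ pre   = {carry(b4,left)} ∪ {robot_in(rmB)}
          = {carry(b4,left), robot_in(rmB)}

== RESULT ==
["carry(b4,left)", "robot_in(rmB)"]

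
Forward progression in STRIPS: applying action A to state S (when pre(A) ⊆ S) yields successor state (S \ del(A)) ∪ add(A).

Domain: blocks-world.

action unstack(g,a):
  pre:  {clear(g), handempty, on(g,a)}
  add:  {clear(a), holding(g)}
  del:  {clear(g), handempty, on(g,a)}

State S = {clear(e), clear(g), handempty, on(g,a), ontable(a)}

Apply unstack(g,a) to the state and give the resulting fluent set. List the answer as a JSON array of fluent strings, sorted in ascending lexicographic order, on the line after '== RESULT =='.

Progress:
  pre ⊆ S: {clear(g), handempty, on(g,a)} ⊆ S  — applicable
  S \ del = {clear(e), ontable(a)}
  ∪ add   = {clear(a), clear(e), holding(g), ontable(a)}

== RESULT ==
["clear(a)", "clear(e)", "holding(g)", "ontable(a)"]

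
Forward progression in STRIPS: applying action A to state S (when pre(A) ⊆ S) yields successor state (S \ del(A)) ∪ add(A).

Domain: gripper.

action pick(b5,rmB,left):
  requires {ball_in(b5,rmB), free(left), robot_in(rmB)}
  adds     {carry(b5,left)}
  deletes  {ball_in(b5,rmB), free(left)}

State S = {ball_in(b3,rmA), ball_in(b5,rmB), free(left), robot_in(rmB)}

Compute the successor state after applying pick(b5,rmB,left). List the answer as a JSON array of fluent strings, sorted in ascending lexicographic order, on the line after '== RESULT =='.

Progress:
  pre ⊆ S: {ball_in(b5,rmB), free(left), robot_in(rmB)} ⊆ S  — applicable
  S \ del = {ball_in(b3,rmA), robot_in(rmB)}
  ∪ add   = {ball_in(b3,rmA), carry(b5,left), robot_in(rmB)}

== RESULT ==
["ball_in(b3,rmA)", "carry(b5,left)", "robot_in(rmB)"]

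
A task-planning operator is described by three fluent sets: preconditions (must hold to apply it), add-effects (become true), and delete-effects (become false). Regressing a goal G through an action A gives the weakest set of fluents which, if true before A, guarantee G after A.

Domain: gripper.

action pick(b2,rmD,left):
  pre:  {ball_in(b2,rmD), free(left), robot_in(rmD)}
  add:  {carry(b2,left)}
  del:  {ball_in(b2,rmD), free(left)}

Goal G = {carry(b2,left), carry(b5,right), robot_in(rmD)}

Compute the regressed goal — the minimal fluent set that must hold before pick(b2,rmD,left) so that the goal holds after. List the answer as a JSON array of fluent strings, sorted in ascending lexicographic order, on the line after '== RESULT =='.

Compute (G \ add) ∪ pre:
  G ∩ del = {}  (empty — regression defined)
  G \ add = {carry(b2,left), carry(b5,right), robot_in(rmD)} \ {carry(b2,left)} = {carry(b5,right), robot_in(rmD)}
  ∪ pre   = {carry(b5,right), robot_in(rmD)} ∪ {ball_in(b2,rmD), free(left), robot_in(rmD)}
          = {ball_in(b2,rmD), carry(b5,right), free(left), robot_in(rmD)}

== RESULT ==
["ball_in(b2,rmD)", "carry(b5,right)", "free(left)", "robot_in(rmD)"]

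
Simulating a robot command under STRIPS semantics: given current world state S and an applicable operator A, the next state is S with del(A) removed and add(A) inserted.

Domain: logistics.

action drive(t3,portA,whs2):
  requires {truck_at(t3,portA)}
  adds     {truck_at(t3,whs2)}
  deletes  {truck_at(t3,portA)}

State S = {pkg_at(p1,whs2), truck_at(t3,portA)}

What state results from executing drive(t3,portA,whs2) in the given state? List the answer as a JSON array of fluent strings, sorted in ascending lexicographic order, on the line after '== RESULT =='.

Compute (S \ del) ∪ add:
  pre ⊆ S: {truck_at(t3,portA)} ⊆ S  — applicable
  S \ del = {pkg_at(p1,whs2)}
  ∪ add   = {pkg_at(p1,whs2), truck_at(t3,whs2)}

== RESULT ==
["pkg_at(p1,whs2)", "truck_at(t3,whs2)"]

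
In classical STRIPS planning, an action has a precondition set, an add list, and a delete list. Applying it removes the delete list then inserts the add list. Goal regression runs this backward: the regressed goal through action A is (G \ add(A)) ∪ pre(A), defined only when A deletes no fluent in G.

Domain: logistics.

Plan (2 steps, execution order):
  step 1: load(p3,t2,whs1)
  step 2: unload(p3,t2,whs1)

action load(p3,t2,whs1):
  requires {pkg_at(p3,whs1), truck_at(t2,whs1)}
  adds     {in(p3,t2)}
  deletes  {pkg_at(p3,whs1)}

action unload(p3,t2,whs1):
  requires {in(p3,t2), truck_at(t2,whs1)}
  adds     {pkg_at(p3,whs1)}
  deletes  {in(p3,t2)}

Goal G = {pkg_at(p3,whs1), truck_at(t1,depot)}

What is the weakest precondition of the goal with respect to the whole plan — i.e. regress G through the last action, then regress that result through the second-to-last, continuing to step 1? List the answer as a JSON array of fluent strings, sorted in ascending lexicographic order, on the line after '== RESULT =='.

Regress step by step:
  through step 2 (unload(p3,t2,whs1)): drop {pkg_at(p3,whs1)}, keep {truck_at(t1,depot)}, require {in(p3,t2), truck_at(t2,whs1)}
    → {in(p3,t2), truck_at(t1,depot), truck_at(t2,whs1)}
  through step 1 (load(p3,t2,whs1)): drop {in(p3,t2)}, keep {truck_at(t1,depot), truck_at(t2,whs1)}, require {pkg_at(p3,whs1), truck_at(t2,whs1)}
    → {pkg_at(p3,whs1), truck_at(t1,depot), truck_at(t2,whs1)}

== RESULT ==
["pkg_at(p3,whs1)", "truck_at(t1,depot)", "truck_at(t2,whs1)"]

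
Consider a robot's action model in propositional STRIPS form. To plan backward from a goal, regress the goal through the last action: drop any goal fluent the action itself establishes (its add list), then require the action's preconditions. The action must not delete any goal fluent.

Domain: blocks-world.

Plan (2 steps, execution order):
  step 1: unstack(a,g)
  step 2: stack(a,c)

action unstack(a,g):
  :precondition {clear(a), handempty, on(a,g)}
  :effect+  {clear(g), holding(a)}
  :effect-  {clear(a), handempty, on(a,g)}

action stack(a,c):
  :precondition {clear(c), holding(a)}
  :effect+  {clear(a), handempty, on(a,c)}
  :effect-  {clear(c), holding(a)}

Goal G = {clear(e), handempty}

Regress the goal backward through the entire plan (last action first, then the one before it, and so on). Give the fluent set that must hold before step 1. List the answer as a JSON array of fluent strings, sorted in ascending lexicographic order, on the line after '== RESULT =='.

Regress step by step:
  through step 2 (stack(a,c)): drop {handempty}, keep {clear(e)}, require {clear(c), holding(a)}
    → {clear(c), clear(e), holding(a)}
  through step 1 (unstack(a,g)): drop {holding(a)}, keep {clear(c), clear(e)}, require {clear(a), handempty, on(a,g)}
    → {clear(a), clear(c), clear(e), handempty, on(a,g)}

== RESULT ==
["clear(a)", "clear(c)", "clear(e)", "handempty", "on(a,g)"]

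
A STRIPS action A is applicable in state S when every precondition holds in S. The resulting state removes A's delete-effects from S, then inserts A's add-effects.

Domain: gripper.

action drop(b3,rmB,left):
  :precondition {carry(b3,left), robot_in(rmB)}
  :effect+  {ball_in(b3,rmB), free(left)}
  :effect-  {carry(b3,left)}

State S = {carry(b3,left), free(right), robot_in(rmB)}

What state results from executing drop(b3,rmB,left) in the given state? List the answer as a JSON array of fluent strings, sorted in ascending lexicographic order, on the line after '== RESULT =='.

Progress:
  pre ⊆ S: {carry(b3,left), robot_in(rmB)} ⊆ S  — applicable
  S \ del = {free(right), robot_in(rmB)}
  ∪ add   = {ball_in(b3,rmB), free(left), free(right), robot_in(rmB)}

== RESULT ==
["ball_in(b3,rmB)", "free(left)", "free(right)", "robot_in(rmB)"]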